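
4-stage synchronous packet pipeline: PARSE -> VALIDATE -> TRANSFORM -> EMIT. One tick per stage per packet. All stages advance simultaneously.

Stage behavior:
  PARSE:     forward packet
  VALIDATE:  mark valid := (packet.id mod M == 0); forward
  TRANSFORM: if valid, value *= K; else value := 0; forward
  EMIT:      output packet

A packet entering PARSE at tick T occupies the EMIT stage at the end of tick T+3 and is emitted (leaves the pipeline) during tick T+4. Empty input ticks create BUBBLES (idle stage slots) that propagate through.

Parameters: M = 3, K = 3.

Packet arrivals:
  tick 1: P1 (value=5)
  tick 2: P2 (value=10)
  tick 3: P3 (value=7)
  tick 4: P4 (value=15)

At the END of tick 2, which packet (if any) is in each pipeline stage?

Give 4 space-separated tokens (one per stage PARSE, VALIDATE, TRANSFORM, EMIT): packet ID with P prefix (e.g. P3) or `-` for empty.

Answer: P2 P1 - -

Derivation:
Tick 1: [PARSE:P1(v=5,ok=F), VALIDATE:-, TRANSFORM:-, EMIT:-] out:-; in:P1
Tick 2: [PARSE:P2(v=10,ok=F), VALIDATE:P1(v=5,ok=F), TRANSFORM:-, EMIT:-] out:-; in:P2
At end of tick 2: ['P2', 'P1', '-', '-']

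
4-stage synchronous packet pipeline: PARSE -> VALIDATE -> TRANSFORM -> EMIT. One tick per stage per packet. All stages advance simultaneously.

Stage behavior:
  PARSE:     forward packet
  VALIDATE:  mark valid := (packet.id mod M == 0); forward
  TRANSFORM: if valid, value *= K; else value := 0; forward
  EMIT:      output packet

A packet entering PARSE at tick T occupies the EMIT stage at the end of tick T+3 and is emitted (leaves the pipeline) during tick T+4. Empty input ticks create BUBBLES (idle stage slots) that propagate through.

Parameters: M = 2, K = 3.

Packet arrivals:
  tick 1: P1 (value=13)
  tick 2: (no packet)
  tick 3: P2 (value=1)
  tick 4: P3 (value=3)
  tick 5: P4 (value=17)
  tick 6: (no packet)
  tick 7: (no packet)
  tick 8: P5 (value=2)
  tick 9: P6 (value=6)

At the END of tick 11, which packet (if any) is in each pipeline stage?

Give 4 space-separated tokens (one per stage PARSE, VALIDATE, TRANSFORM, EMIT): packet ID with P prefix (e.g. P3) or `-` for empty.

Answer: - - P6 P5

Derivation:
Tick 1: [PARSE:P1(v=13,ok=F), VALIDATE:-, TRANSFORM:-, EMIT:-] out:-; in:P1
Tick 2: [PARSE:-, VALIDATE:P1(v=13,ok=F), TRANSFORM:-, EMIT:-] out:-; in:-
Tick 3: [PARSE:P2(v=1,ok=F), VALIDATE:-, TRANSFORM:P1(v=0,ok=F), EMIT:-] out:-; in:P2
Tick 4: [PARSE:P3(v=3,ok=F), VALIDATE:P2(v=1,ok=T), TRANSFORM:-, EMIT:P1(v=0,ok=F)] out:-; in:P3
Tick 5: [PARSE:P4(v=17,ok=F), VALIDATE:P3(v=3,ok=F), TRANSFORM:P2(v=3,ok=T), EMIT:-] out:P1(v=0); in:P4
Tick 6: [PARSE:-, VALIDATE:P4(v=17,ok=T), TRANSFORM:P3(v=0,ok=F), EMIT:P2(v=3,ok=T)] out:-; in:-
Tick 7: [PARSE:-, VALIDATE:-, TRANSFORM:P4(v=51,ok=T), EMIT:P3(v=0,ok=F)] out:P2(v=3); in:-
Tick 8: [PARSE:P5(v=2,ok=F), VALIDATE:-, TRANSFORM:-, EMIT:P4(v=51,ok=T)] out:P3(v=0); in:P5
Tick 9: [PARSE:P6(v=6,ok=F), VALIDATE:P5(v=2,ok=F), TRANSFORM:-, EMIT:-] out:P4(v=51); in:P6
Tick 10: [PARSE:-, VALIDATE:P6(v=6,ok=T), TRANSFORM:P5(v=0,ok=F), EMIT:-] out:-; in:-
Tick 11: [PARSE:-, VALIDATE:-, TRANSFORM:P6(v=18,ok=T), EMIT:P5(v=0,ok=F)] out:-; in:-
At end of tick 11: ['-', '-', 'P6', 'P5']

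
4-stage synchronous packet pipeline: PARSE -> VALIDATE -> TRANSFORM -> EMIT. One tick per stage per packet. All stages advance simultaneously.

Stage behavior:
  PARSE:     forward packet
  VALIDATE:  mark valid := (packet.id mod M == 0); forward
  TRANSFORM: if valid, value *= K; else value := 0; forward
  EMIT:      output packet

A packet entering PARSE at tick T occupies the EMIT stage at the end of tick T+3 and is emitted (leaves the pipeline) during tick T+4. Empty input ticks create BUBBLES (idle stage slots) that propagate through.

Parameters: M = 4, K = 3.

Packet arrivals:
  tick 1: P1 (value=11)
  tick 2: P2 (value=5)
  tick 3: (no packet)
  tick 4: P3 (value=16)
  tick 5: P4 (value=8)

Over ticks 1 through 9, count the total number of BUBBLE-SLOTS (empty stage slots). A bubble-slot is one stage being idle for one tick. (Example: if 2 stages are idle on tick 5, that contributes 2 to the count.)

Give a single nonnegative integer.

Answer: 20

Derivation:
Tick 1: [PARSE:P1(v=11,ok=F), VALIDATE:-, TRANSFORM:-, EMIT:-] out:-; bubbles=3
Tick 2: [PARSE:P2(v=5,ok=F), VALIDATE:P1(v=11,ok=F), TRANSFORM:-, EMIT:-] out:-; bubbles=2
Tick 3: [PARSE:-, VALIDATE:P2(v=5,ok=F), TRANSFORM:P1(v=0,ok=F), EMIT:-] out:-; bubbles=2
Tick 4: [PARSE:P3(v=16,ok=F), VALIDATE:-, TRANSFORM:P2(v=0,ok=F), EMIT:P1(v=0,ok=F)] out:-; bubbles=1
Tick 5: [PARSE:P4(v=8,ok=F), VALIDATE:P3(v=16,ok=F), TRANSFORM:-, EMIT:P2(v=0,ok=F)] out:P1(v=0); bubbles=1
Tick 6: [PARSE:-, VALIDATE:P4(v=8,ok=T), TRANSFORM:P3(v=0,ok=F), EMIT:-] out:P2(v=0); bubbles=2
Tick 7: [PARSE:-, VALIDATE:-, TRANSFORM:P4(v=24,ok=T), EMIT:P3(v=0,ok=F)] out:-; bubbles=2
Tick 8: [PARSE:-, VALIDATE:-, TRANSFORM:-, EMIT:P4(v=24,ok=T)] out:P3(v=0); bubbles=3
Tick 9: [PARSE:-, VALIDATE:-, TRANSFORM:-, EMIT:-] out:P4(v=24); bubbles=4
Total bubble-slots: 20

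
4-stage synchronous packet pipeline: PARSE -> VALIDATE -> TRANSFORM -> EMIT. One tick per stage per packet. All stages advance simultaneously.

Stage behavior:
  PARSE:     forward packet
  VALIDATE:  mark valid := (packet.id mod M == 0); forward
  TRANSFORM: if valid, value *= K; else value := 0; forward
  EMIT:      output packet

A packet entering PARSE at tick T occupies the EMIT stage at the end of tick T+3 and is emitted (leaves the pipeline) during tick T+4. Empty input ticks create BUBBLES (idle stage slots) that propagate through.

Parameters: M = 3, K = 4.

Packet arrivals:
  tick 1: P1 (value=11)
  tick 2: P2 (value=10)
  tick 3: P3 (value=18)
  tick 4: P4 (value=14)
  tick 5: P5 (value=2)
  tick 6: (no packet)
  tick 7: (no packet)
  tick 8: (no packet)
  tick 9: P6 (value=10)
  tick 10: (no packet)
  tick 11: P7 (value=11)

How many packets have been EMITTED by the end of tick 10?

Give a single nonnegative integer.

Tick 1: [PARSE:P1(v=11,ok=F), VALIDATE:-, TRANSFORM:-, EMIT:-] out:-; in:P1
Tick 2: [PARSE:P2(v=10,ok=F), VALIDATE:P1(v=11,ok=F), TRANSFORM:-, EMIT:-] out:-; in:P2
Tick 3: [PARSE:P3(v=18,ok=F), VALIDATE:P2(v=10,ok=F), TRANSFORM:P1(v=0,ok=F), EMIT:-] out:-; in:P3
Tick 4: [PARSE:P4(v=14,ok=F), VALIDATE:P3(v=18,ok=T), TRANSFORM:P2(v=0,ok=F), EMIT:P1(v=0,ok=F)] out:-; in:P4
Tick 5: [PARSE:P5(v=2,ok=F), VALIDATE:P4(v=14,ok=F), TRANSFORM:P3(v=72,ok=T), EMIT:P2(v=0,ok=F)] out:P1(v=0); in:P5
Tick 6: [PARSE:-, VALIDATE:P5(v=2,ok=F), TRANSFORM:P4(v=0,ok=F), EMIT:P3(v=72,ok=T)] out:P2(v=0); in:-
Tick 7: [PARSE:-, VALIDATE:-, TRANSFORM:P5(v=0,ok=F), EMIT:P4(v=0,ok=F)] out:P3(v=72); in:-
Tick 8: [PARSE:-, VALIDATE:-, TRANSFORM:-, EMIT:P5(v=0,ok=F)] out:P4(v=0); in:-
Tick 9: [PARSE:P6(v=10,ok=F), VALIDATE:-, TRANSFORM:-, EMIT:-] out:P5(v=0); in:P6
Tick 10: [PARSE:-, VALIDATE:P6(v=10,ok=T), TRANSFORM:-, EMIT:-] out:-; in:-
Emitted by tick 10: ['P1', 'P2', 'P3', 'P4', 'P5']

Answer: 5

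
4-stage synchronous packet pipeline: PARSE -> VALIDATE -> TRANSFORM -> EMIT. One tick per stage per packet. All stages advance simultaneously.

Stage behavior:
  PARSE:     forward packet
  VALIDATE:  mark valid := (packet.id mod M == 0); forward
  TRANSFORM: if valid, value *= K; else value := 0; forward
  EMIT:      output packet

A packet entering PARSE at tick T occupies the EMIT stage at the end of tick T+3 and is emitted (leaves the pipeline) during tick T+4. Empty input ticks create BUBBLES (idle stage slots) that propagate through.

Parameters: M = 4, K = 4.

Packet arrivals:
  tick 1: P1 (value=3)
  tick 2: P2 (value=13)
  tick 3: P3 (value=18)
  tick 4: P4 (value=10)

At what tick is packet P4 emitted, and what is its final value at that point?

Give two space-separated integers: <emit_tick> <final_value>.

Answer: 8 40

Derivation:
Tick 1: [PARSE:P1(v=3,ok=F), VALIDATE:-, TRANSFORM:-, EMIT:-] out:-; in:P1
Tick 2: [PARSE:P2(v=13,ok=F), VALIDATE:P1(v=3,ok=F), TRANSFORM:-, EMIT:-] out:-; in:P2
Tick 3: [PARSE:P3(v=18,ok=F), VALIDATE:P2(v=13,ok=F), TRANSFORM:P1(v=0,ok=F), EMIT:-] out:-; in:P3
Tick 4: [PARSE:P4(v=10,ok=F), VALIDATE:P3(v=18,ok=F), TRANSFORM:P2(v=0,ok=F), EMIT:P1(v=0,ok=F)] out:-; in:P4
Tick 5: [PARSE:-, VALIDATE:P4(v=10,ok=T), TRANSFORM:P3(v=0,ok=F), EMIT:P2(v=0,ok=F)] out:P1(v=0); in:-
Tick 6: [PARSE:-, VALIDATE:-, TRANSFORM:P4(v=40,ok=T), EMIT:P3(v=0,ok=F)] out:P2(v=0); in:-
Tick 7: [PARSE:-, VALIDATE:-, TRANSFORM:-, EMIT:P4(v=40,ok=T)] out:P3(v=0); in:-
Tick 8: [PARSE:-, VALIDATE:-, TRANSFORM:-, EMIT:-] out:P4(v=40); in:-
P4: arrives tick 4, valid=True (id=4, id%4=0), emit tick 8, final value 40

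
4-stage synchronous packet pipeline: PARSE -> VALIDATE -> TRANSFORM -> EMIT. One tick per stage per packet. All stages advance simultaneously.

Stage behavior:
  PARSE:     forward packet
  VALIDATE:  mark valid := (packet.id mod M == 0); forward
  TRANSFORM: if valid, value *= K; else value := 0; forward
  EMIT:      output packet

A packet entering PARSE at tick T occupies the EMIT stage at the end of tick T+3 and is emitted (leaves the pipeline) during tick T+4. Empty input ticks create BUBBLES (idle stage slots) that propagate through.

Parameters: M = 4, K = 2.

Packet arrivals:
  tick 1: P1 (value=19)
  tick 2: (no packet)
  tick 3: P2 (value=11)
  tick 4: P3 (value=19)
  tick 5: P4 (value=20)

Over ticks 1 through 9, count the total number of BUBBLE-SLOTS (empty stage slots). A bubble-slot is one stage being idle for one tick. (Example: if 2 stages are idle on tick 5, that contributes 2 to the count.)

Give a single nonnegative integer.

Answer: 20

Derivation:
Tick 1: [PARSE:P1(v=19,ok=F), VALIDATE:-, TRANSFORM:-, EMIT:-] out:-; bubbles=3
Tick 2: [PARSE:-, VALIDATE:P1(v=19,ok=F), TRANSFORM:-, EMIT:-] out:-; bubbles=3
Tick 3: [PARSE:P2(v=11,ok=F), VALIDATE:-, TRANSFORM:P1(v=0,ok=F), EMIT:-] out:-; bubbles=2
Tick 4: [PARSE:P3(v=19,ok=F), VALIDATE:P2(v=11,ok=F), TRANSFORM:-, EMIT:P1(v=0,ok=F)] out:-; bubbles=1
Tick 5: [PARSE:P4(v=20,ok=F), VALIDATE:P3(v=19,ok=F), TRANSFORM:P2(v=0,ok=F), EMIT:-] out:P1(v=0); bubbles=1
Tick 6: [PARSE:-, VALIDATE:P4(v=20,ok=T), TRANSFORM:P3(v=0,ok=F), EMIT:P2(v=0,ok=F)] out:-; bubbles=1
Tick 7: [PARSE:-, VALIDATE:-, TRANSFORM:P4(v=40,ok=T), EMIT:P3(v=0,ok=F)] out:P2(v=0); bubbles=2
Tick 8: [PARSE:-, VALIDATE:-, TRANSFORM:-, EMIT:P4(v=40,ok=T)] out:P3(v=0); bubbles=3
Tick 9: [PARSE:-, VALIDATE:-, TRANSFORM:-, EMIT:-] out:P4(v=40); bubbles=4
Total bubble-slots: 20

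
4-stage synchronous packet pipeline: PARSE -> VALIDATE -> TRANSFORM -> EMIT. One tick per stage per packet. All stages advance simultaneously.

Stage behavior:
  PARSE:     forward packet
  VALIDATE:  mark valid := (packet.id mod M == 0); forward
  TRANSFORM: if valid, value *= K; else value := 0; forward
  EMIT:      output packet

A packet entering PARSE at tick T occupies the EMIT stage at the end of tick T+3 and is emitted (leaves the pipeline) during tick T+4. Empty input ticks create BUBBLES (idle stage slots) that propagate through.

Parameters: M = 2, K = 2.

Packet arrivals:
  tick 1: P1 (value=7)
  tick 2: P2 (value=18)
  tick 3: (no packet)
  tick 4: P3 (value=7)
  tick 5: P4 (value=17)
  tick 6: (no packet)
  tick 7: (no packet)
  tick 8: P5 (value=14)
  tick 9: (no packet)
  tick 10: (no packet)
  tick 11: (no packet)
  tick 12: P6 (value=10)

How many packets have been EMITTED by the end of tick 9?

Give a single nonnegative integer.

Tick 1: [PARSE:P1(v=7,ok=F), VALIDATE:-, TRANSFORM:-, EMIT:-] out:-; in:P1
Tick 2: [PARSE:P2(v=18,ok=F), VALIDATE:P1(v=7,ok=F), TRANSFORM:-, EMIT:-] out:-; in:P2
Tick 3: [PARSE:-, VALIDATE:P2(v=18,ok=T), TRANSFORM:P1(v=0,ok=F), EMIT:-] out:-; in:-
Tick 4: [PARSE:P3(v=7,ok=F), VALIDATE:-, TRANSFORM:P2(v=36,ok=T), EMIT:P1(v=0,ok=F)] out:-; in:P3
Tick 5: [PARSE:P4(v=17,ok=F), VALIDATE:P3(v=7,ok=F), TRANSFORM:-, EMIT:P2(v=36,ok=T)] out:P1(v=0); in:P4
Tick 6: [PARSE:-, VALIDATE:P4(v=17,ok=T), TRANSFORM:P3(v=0,ok=F), EMIT:-] out:P2(v=36); in:-
Tick 7: [PARSE:-, VALIDATE:-, TRANSFORM:P4(v=34,ok=T), EMIT:P3(v=0,ok=F)] out:-; in:-
Tick 8: [PARSE:P5(v=14,ok=F), VALIDATE:-, TRANSFORM:-, EMIT:P4(v=34,ok=T)] out:P3(v=0); in:P5
Tick 9: [PARSE:-, VALIDATE:P5(v=14,ok=F), TRANSFORM:-, EMIT:-] out:P4(v=34); in:-
Emitted by tick 9: ['P1', 'P2', 'P3', 'P4']

Answer: 4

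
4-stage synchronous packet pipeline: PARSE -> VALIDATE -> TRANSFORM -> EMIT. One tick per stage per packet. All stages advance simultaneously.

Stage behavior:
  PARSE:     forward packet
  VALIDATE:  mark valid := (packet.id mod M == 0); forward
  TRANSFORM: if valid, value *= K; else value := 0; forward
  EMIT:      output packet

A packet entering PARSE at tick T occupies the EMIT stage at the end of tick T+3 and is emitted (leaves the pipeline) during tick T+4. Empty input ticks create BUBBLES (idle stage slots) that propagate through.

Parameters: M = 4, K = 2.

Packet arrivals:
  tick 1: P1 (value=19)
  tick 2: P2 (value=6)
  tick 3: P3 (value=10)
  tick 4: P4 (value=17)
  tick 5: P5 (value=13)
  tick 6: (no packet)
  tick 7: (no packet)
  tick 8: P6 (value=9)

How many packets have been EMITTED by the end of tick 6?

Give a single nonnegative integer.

Answer: 2

Derivation:
Tick 1: [PARSE:P1(v=19,ok=F), VALIDATE:-, TRANSFORM:-, EMIT:-] out:-; in:P1
Tick 2: [PARSE:P2(v=6,ok=F), VALIDATE:P1(v=19,ok=F), TRANSFORM:-, EMIT:-] out:-; in:P2
Tick 3: [PARSE:P3(v=10,ok=F), VALIDATE:P2(v=6,ok=F), TRANSFORM:P1(v=0,ok=F), EMIT:-] out:-; in:P3
Tick 4: [PARSE:P4(v=17,ok=F), VALIDATE:P3(v=10,ok=F), TRANSFORM:P2(v=0,ok=F), EMIT:P1(v=0,ok=F)] out:-; in:P4
Tick 5: [PARSE:P5(v=13,ok=F), VALIDATE:P4(v=17,ok=T), TRANSFORM:P3(v=0,ok=F), EMIT:P2(v=0,ok=F)] out:P1(v=0); in:P5
Tick 6: [PARSE:-, VALIDATE:P5(v=13,ok=F), TRANSFORM:P4(v=34,ok=T), EMIT:P3(v=0,ok=F)] out:P2(v=0); in:-
Emitted by tick 6: ['P1', 'P2']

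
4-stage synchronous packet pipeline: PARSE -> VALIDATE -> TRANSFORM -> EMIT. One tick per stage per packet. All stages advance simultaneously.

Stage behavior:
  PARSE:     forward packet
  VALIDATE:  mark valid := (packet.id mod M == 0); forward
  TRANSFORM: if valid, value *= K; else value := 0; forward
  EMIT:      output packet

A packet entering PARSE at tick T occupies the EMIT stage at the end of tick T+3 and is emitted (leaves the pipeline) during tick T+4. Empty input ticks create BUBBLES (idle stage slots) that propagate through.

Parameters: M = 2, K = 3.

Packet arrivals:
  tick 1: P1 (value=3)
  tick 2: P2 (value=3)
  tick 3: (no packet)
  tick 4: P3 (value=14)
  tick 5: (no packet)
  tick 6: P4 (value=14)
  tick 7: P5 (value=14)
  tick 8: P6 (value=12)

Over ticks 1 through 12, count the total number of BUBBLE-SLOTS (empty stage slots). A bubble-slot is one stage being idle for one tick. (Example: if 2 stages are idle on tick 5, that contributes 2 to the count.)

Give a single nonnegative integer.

Answer: 24

Derivation:
Tick 1: [PARSE:P1(v=3,ok=F), VALIDATE:-, TRANSFORM:-, EMIT:-] out:-; bubbles=3
Tick 2: [PARSE:P2(v=3,ok=F), VALIDATE:P1(v=3,ok=F), TRANSFORM:-, EMIT:-] out:-; bubbles=2
Tick 3: [PARSE:-, VALIDATE:P2(v=3,ok=T), TRANSFORM:P1(v=0,ok=F), EMIT:-] out:-; bubbles=2
Tick 4: [PARSE:P3(v=14,ok=F), VALIDATE:-, TRANSFORM:P2(v=9,ok=T), EMIT:P1(v=0,ok=F)] out:-; bubbles=1
Tick 5: [PARSE:-, VALIDATE:P3(v=14,ok=F), TRANSFORM:-, EMIT:P2(v=9,ok=T)] out:P1(v=0); bubbles=2
Tick 6: [PARSE:P4(v=14,ok=F), VALIDATE:-, TRANSFORM:P3(v=0,ok=F), EMIT:-] out:P2(v=9); bubbles=2
Tick 7: [PARSE:P5(v=14,ok=F), VALIDATE:P4(v=14,ok=T), TRANSFORM:-, EMIT:P3(v=0,ok=F)] out:-; bubbles=1
Tick 8: [PARSE:P6(v=12,ok=F), VALIDATE:P5(v=14,ok=F), TRANSFORM:P4(v=42,ok=T), EMIT:-] out:P3(v=0); bubbles=1
Tick 9: [PARSE:-, VALIDATE:P6(v=12,ok=T), TRANSFORM:P5(v=0,ok=F), EMIT:P4(v=42,ok=T)] out:-; bubbles=1
Tick 10: [PARSE:-, VALIDATE:-, TRANSFORM:P6(v=36,ok=T), EMIT:P5(v=0,ok=F)] out:P4(v=42); bubbles=2
Tick 11: [PARSE:-, VALIDATE:-, TRANSFORM:-, EMIT:P6(v=36,ok=T)] out:P5(v=0); bubbles=3
Tick 12: [PARSE:-, VALIDATE:-, TRANSFORM:-, EMIT:-] out:P6(v=36); bubbles=4
Total bubble-slots: 24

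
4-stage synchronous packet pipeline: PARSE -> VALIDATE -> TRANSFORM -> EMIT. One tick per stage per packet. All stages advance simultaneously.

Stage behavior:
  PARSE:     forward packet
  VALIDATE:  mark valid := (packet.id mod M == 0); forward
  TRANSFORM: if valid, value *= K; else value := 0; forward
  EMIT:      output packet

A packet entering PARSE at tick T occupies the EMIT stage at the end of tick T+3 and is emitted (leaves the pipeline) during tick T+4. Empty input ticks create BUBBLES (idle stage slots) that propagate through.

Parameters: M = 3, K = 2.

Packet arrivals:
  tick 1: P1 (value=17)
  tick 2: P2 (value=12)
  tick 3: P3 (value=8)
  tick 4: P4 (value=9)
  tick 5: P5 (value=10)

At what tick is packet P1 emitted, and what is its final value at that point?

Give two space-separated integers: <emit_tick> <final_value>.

Answer: 5 0

Derivation:
Tick 1: [PARSE:P1(v=17,ok=F), VALIDATE:-, TRANSFORM:-, EMIT:-] out:-; in:P1
Tick 2: [PARSE:P2(v=12,ok=F), VALIDATE:P1(v=17,ok=F), TRANSFORM:-, EMIT:-] out:-; in:P2
Tick 3: [PARSE:P3(v=8,ok=F), VALIDATE:P2(v=12,ok=F), TRANSFORM:P1(v=0,ok=F), EMIT:-] out:-; in:P3
Tick 4: [PARSE:P4(v=9,ok=F), VALIDATE:P3(v=8,ok=T), TRANSFORM:P2(v=0,ok=F), EMIT:P1(v=0,ok=F)] out:-; in:P4
Tick 5: [PARSE:P5(v=10,ok=F), VALIDATE:P4(v=9,ok=F), TRANSFORM:P3(v=16,ok=T), EMIT:P2(v=0,ok=F)] out:P1(v=0); in:P5
Tick 6: [PARSE:-, VALIDATE:P5(v=10,ok=F), TRANSFORM:P4(v=0,ok=F), EMIT:P3(v=16,ok=T)] out:P2(v=0); in:-
Tick 7: [PARSE:-, VALIDATE:-, TRANSFORM:P5(v=0,ok=F), EMIT:P4(v=0,ok=F)] out:P3(v=16); in:-
Tick 8: [PARSE:-, VALIDATE:-, TRANSFORM:-, EMIT:P5(v=0,ok=F)] out:P4(v=0); in:-
Tick 9: [PARSE:-, VALIDATE:-, TRANSFORM:-, EMIT:-] out:P5(v=0); in:-
P1: arrives tick 1, valid=False (id=1, id%3=1), emit tick 5, final value 0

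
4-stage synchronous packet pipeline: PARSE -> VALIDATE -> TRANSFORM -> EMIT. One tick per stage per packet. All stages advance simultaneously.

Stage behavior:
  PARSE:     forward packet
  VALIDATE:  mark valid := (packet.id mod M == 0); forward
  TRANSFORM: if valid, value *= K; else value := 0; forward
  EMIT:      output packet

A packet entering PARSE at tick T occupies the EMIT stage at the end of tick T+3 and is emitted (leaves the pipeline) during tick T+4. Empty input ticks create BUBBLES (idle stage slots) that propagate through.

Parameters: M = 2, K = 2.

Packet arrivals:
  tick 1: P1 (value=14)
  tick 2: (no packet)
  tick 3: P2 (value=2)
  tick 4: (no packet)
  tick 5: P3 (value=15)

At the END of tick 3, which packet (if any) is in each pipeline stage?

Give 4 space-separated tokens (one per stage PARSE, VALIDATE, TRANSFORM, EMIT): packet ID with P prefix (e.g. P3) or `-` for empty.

Answer: P2 - P1 -

Derivation:
Tick 1: [PARSE:P1(v=14,ok=F), VALIDATE:-, TRANSFORM:-, EMIT:-] out:-; in:P1
Tick 2: [PARSE:-, VALIDATE:P1(v=14,ok=F), TRANSFORM:-, EMIT:-] out:-; in:-
Tick 3: [PARSE:P2(v=2,ok=F), VALIDATE:-, TRANSFORM:P1(v=0,ok=F), EMIT:-] out:-; in:P2
At end of tick 3: ['P2', '-', 'P1', '-']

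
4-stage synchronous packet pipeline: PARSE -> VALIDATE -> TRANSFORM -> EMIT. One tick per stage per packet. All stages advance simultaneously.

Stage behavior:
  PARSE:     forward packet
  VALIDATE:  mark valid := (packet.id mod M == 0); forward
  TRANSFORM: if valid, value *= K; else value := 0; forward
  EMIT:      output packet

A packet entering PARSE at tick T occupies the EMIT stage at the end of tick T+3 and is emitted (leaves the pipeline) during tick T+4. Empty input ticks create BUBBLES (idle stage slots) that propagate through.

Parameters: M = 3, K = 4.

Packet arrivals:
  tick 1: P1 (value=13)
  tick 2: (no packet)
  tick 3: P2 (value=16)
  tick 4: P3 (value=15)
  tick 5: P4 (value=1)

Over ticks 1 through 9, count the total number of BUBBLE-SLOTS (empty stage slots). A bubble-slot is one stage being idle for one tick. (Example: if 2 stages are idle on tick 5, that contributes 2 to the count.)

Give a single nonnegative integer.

Tick 1: [PARSE:P1(v=13,ok=F), VALIDATE:-, TRANSFORM:-, EMIT:-] out:-; bubbles=3
Tick 2: [PARSE:-, VALIDATE:P1(v=13,ok=F), TRANSFORM:-, EMIT:-] out:-; bubbles=3
Tick 3: [PARSE:P2(v=16,ok=F), VALIDATE:-, TRANSFORM:P1(v=0,ok=F), EMIT:-] out:-; bubbles=2
Tick 4: [PARSE:P3(v=15,ok=F), VALIDATE:P2(v=16,ok=F), TRANSFORM:-, EMIT:P1(v=0,ok=F)] out:-; bubbles=1
Tick 5: [PARSE:P4(v=1,ok=F), VALIDATE:P3(v=15,ok=T), TRANSFORM:P2(v=0,ok=F), EMIT:-] out:P1(v=0); bubbles=1
Tick 6: [PARSE:-, VALIDATE:P4(v=1,ok=F), TRANSFORM:P3(v=60,ok=T), EMIT:P2(v=0,ok=F)] out:-; bubbles=1
Tick 7: [PARSE:-, VALIDATE:-, TRANSFORM:P4(v=0,ok=F), EMIT:P3(v=60,ok=T)] out:P2(v=0); bubbles=2
Tick 8: [PARSE:-, VALIDATE:-, TRANSFORM:-, EMIT:P4(v=0,ok=F)] out:P3(v=60); bubbles=3
Tick 9: [PARSE:-, VALIDATE:-, TRANSFORM:-, EMIT:-] out:P4(v=0); bubbles=4
Total bubble-slots: 20

Answer: 20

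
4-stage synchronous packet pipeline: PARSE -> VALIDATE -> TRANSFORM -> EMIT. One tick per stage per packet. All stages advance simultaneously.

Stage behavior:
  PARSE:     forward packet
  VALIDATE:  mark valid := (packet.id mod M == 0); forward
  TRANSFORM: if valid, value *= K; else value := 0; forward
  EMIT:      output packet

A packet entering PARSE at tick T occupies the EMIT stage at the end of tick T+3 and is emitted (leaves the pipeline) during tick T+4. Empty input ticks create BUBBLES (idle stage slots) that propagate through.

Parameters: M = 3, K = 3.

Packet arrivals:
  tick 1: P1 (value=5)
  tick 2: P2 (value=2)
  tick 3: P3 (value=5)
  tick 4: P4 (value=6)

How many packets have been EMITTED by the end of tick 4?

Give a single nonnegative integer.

Tick 1: [PARSE:P1(v=5,ok=F), VALIDATE:-, TRANSFORM:-, EMIT:-] out:-; in:P1
Tick 2: [PARSE:P2(v=2,ok=F), VALIDATE:P1(v=5,ok=F), TRANSFORM:-, EMIT:-] out:-; in:P2
Tick 3: [PARSE:P3(v=5,ok=F), VALIDATE:P2(v=2,ok=F), TRANSFORM:P1(v=0,ok=F), EMIT:-] out:-; in:P3
Tick 4: [PARSE:P4(v=6,ok=F), VALIDATE:P3(v=5,ok=T), TRANSFORM:P2(v=0,ok=F), EMIT:P1(v=0,ok=F)] out:-; in:P4
Emitted by tick 4: []

Answer: 0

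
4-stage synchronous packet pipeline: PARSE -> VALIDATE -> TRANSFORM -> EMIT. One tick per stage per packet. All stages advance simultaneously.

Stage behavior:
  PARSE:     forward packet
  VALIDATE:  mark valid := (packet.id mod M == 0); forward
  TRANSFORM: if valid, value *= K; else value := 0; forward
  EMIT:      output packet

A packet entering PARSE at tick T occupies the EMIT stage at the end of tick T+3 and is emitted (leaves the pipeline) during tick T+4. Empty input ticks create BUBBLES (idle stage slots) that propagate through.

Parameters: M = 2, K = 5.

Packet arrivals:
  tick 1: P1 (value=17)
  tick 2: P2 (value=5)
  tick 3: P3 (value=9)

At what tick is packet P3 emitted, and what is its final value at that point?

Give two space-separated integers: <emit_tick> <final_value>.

Tick 1: [PARSE:P1(v=17,ok=F), VALIDATE:-, TRANSFORM:-, EMIT:-] out:-; in:P1
Tick 2: [PARSE:P2(v=5,ok=F), VALIDATE:P1(v=17,ok=F), TRANSFORM:-, EMIT:-] out:-; in:P2
Tick 3: [PARSE:P3(v=9,ok=F), VALIDATE:P2(v=5,ok=T), TRANSFORM:P1(v=0,ok=F), EMIT:-] out:-; in:P3
Tick 4: [PARSE:-, VALIDATE:P3(v=9,ok=F), TRANSFORM:P2(v=25,ok=T), EMIT:P1(v=0,ok=F)] out:-; in:-
Tick 5: [PARSE:-, VALIDATE:-, TRANSFORM:P3(v=0,ok=F), EMIT:P2(v=25,ok=T)] out:P1(v=0); in:-
Tick 6: [PARSE:-, VALIDATE:-, TRANSFORM:-, EMIT:P3(v=0,ok=F)] out:P2(v=25); in:-
Tick 7: [PARSE:-, VALIDATE:-, TRANSFORM:-, EMIT:-] out:P3(v=0); in:-
P3: arrives tick 3, valid=False (id=3, id%2=1), emit tick 7, final value 0

Answer: 7 0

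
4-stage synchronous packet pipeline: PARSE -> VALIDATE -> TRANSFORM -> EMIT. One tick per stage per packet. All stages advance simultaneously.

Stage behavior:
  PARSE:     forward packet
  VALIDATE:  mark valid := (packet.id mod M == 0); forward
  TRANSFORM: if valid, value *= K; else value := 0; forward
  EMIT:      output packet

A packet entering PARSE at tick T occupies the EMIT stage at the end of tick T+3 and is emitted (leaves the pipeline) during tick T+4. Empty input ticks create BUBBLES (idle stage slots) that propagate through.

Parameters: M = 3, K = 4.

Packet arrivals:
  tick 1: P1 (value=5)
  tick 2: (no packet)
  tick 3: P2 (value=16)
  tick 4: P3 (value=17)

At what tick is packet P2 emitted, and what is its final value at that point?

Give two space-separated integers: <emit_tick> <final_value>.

Answer: 7 0

Derivation:
Tick 1: [PARSE:P1(v=5,ok=F), VALIDATE:-, TRANSFORM:-, EMIT:-] out:-; in:P1
Tick 2: [PARSE:-, VALIDATE:P1(v=5,ok=F), TRANSFORM:-, EMIT:-] out:-; in:-
Tick 3: [PARSE:P2(v=16,ok=F), VALIDATE:-, TRANSFORM:P1(v=0,ok=F), EMIT:-] out:-; in:P2
Tick 4: [PARSE:P3(v=17,ok=F), VALIDATE:P2(v=16,ok=F), TRANSFORM:-, EMIT:P1(v=0,ok=F)] out:-; in:P3
Tick 5: [PARSE:-, VALIDATE:P3(v=17,ok=T), TRANSFORM:P2(v=0,ok=F), EMIT:-] out:P1(v=0); in:-
Tick 6: [PARSE:-, VALIDATE:-, TRANSFORM:P3(v=68,ok=T), EMIT:P2(v=0,ok=F)] out:-; in:-
Tick 7: [PARSE:-, VALIDATE:-, TRANSFORM:-, EMIT:P3(v=68,ok=T)] out:P2(v=0); in:-
Tick 8: [PARSE:-, VALIDATE:-, TRANSFORM:-, EMIT:-] out:P3(v=68); in:-
P2: arrives tick 3, valid=False (id=2, id%3=2), emit tick 7, final value 0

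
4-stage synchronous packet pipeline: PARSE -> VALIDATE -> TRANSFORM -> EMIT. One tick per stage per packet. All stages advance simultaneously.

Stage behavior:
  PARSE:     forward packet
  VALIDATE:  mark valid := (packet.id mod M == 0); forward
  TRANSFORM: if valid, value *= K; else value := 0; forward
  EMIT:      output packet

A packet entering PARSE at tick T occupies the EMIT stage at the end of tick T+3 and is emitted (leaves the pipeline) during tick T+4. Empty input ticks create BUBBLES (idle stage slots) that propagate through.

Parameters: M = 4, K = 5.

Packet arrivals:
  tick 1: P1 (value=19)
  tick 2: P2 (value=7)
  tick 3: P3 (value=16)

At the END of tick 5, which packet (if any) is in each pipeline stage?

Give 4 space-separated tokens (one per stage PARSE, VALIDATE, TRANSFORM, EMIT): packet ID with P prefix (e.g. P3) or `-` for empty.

Answer: - - P3 P2

Derivation:
Tick 1: [PARSE:P1(v=19,ok=F), VALIDATE:-, TRANSFORM:-, EMIT:-] out:-; in:P1
Tick 2: [PARSE:P2(v=7,ok=F), VALIDATE:P1(v=19,ok=F), TRANSFORM:-, EMIT:-] out:-; in:P2
Tick 3: [PARSE:P3(v=16,ok=F), VALIDATE:P2(v=7,ok=F), TRANSFORM:P1(v=0,ok=F), EMIT:-] out:-; in:P3
Tick 4: [PARSE:-, VALIDATE:P3(v=16,ok=F), TRANSFORM:P2(v=0,ok=F), EMIT:P1(v=0,ok=F)] out:-; in:-
Tick 5: [PARSE:-, VALIDATE:-, TRANSFORM:P3(v=0,ok=F), EMIT:P2(v=0,ok=F)] out:P1(v=0); in:-
At end of tick 5: ['-', '-', 'P3', 'P2']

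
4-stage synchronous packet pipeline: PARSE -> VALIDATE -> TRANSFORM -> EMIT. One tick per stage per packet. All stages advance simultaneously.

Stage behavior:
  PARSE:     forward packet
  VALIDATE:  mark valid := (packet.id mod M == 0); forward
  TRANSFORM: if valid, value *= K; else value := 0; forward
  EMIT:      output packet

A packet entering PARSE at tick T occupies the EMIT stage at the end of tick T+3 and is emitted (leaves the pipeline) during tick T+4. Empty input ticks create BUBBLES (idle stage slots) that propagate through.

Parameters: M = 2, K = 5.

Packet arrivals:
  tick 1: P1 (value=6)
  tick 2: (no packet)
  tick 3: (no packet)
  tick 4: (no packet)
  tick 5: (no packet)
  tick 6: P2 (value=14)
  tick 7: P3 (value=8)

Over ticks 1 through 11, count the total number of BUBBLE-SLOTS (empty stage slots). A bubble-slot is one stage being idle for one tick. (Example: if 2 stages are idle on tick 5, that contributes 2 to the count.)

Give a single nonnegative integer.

Tick 1: [PARSE:P1(v=6,ok=F), VALIDATE:-, TRANSFORM:-, EMIT:-] out:-; bubbles=3
Tick 2: [PARSE:-, VALIDATE:P1(v=6,ok=F), TRANSFORM:-, EMIT:-] out:-; bubbles=3
Tick 3: [PARSE:-, VALIDATE:-, TRANSFORM:P1(v=0,ok=F), EMIT:-] out:-; bubbles=3
Tick 4: [PARSE:-, VALIDATE:-, TRANSFORM:-, EMIT:P1(v=0,ok=F)] out:-; bubbles=3
Tick 5: [PARSE:-, VALIDATE:-, TRANSFORM:-, EMIT:-] out:P1(v=0); bubbles=4
Tick 6: [PARSE:P2(v=14,ok=F), VALIDATE:-, TRANSFORM:-, EMIT:-] out:-; bubbles=3
Tick 7: [PARSE:P3(v=8,ok=F), VALIDATE:P2(v=14,ok=T), TRANSFORM:-, EMIT:-] out:-; bubbles=2
Tick 8: [PARSE:-, VALIDATE:P3(v=8,ok=F), TRANSFORM:P2(v=70,ok=T), EMIT:-] out:-; bubbles=2
Tick 9: [PARSE:-, VALIDATE:-, TRANSFORM:P3(v=0,ok=F), EMIT:P2(v=70,ok=T)] out:-; bubbles=2
Tick 10: [PARSE:-, VALIDATE:-, TRANSFORM:-, EMIT:P3(v=0,ok=F)] out:P2(v=70); bubbles=3
Tick 11: [PARSE:-, VALIDATE:-, TRANSFORM:-, EMIT:-] out:P3(v=0); bubbles=4
Total bubble-slots: 32

Answer: 32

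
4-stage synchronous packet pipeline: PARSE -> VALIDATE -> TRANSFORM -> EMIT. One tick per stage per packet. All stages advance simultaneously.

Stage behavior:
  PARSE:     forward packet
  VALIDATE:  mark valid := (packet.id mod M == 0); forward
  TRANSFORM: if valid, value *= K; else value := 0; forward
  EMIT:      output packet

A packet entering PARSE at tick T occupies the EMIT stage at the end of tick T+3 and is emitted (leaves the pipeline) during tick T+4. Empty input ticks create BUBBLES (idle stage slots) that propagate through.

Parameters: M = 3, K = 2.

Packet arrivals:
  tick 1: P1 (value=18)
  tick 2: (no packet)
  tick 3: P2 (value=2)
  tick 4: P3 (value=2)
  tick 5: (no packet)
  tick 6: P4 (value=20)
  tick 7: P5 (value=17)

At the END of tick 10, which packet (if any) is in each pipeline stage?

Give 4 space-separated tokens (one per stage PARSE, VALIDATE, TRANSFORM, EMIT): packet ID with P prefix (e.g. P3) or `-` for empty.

Tick 1: [PARSE:P1(v=18,ok=F), VALIDATE:-, TRANSFORM:-, EMIT:-] out:-; in:P1
Tick 2: [PARSE:-, VALIDATE:P1(v=18,ok=F), TRANSFORM:-, EMIT:-] out:-; in:-
Tick 3: [PARSE:P2(v=2,ok=F), VALIDATE:-, TRANSFORM:P1(v=0,ok=F), EMIT:-] out:-; in:P2
Tick 4: [PARSE:P3(v=2,ok=F), VALIDATE:P2(v=2,ok=F), TRANSFORM:-, EMIT:P1(v=0,ok=F)] out:-; in:P3
Tick 5: [PARSE:-, VALIDATE:P3(v=2,ok=T), TRANSFORM:P2(v=0,ok=F), EMIT:-] out:P1(v=0); in:-
Tick 6: [PARSE:P4(v=20,ok=F), VALIDATE:-, TRANSFORM:P3(v=4,ok=T), EMIT:P2(v=0,ok=F)] out:-; in:P4
Tick 7: [PARSE:P5(v=17,ok=F), VALIDATE:P4(v=20,ok=F), TRANSFORM:-, EMIT:P3(v=4,ok=T)] out:P2(v=0); in:P5
Tick 8: [PARSE:-, VALIDATE:P5(v=17,ok=F), TRANSFORM:P4(v=0,ok=F), EMIT:-] out:P3(v=4); in:-
Tick 9: [PARSE:-, VALIDATE:-, TRANSFORM:P5(v=0,ok=F), EMIT:P4(v=0,ok=F)] out:-; in:-
Tick 10: [PARSE:-, VALIDATE:-, TRANSFORM:-, EMIT:P5(v=0,ok=F)] out:P4(v=0); in:-
At end of tick 10: ['-', '-', '-', 'P5']

Answer: - - - P5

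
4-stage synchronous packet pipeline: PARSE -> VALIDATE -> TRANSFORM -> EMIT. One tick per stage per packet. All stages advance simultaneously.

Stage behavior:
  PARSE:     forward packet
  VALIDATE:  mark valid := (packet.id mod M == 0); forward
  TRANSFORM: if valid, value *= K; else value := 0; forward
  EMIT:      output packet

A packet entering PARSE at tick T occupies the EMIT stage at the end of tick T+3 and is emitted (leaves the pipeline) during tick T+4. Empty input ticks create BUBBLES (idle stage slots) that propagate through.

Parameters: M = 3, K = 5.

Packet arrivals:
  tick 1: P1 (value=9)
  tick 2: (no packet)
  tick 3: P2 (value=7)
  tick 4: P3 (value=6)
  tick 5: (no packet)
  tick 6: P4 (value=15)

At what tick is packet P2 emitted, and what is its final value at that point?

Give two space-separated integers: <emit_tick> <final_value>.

Tick 1: [PARSE:P1(v=9,ok=F), VALIDATE:-, TRANSFORM:-, EMIT:-] out:-; in:P1
Tick 2: [PARSE:-, VALIDATE:P1(v=9,ok=F), TRANSFORM:-, EMIT:-] out:-; in:-
Tick 3: [PARSE:P2(v=7,ok=F), VALIDATE:-, TRANSFORM:P1(v=0,ok=F), EMIT:-] out:-; in:P2
Tick 4: [PARSE:P3(v=6,ok=F), VALIDATE:P2(v=7,ok=F), TRANSFORM:-, EMIT:P1(v=0,ok=F)] out:-; in:P3
Tick 5: [PARSE:-, VALIDATE:P3(v=6,ok=T), TRANSFORM:P2(v=0,ok=F), EMIT:-] out:P1(v=0); in:-
Tick 6: [PARSE:P4(v=15,ok=F), VALIDATE:-, TRANSFORM:P3(v=30,ok=T), EMIT:P2(v=0,ok=F)] out:-; in:P4
Tick 7: [PARSE:-, VALIDATE:P4(v=15,ok=F), TRANSFORM:-, EMIT:P3(v=30,ok=T)] out:P2(v=0); in:-
Tick 8: [PARSE:-, VALIDATE:-, TRANSFORM:P4(v=0,ok=F), EMIT:-] out:P3(v=30); in:-
Tick 9: [PARSE:-, VALIDATE:-, TRANSFORM:-, EMIT:P4(v=0,ok=F)] out:-; in:-
Tick 10: [PARSE:-, VALIDATE:-, TRANSFORM:-, EMIT:-] out:P4(v=0); in:-
P2: arrives tick 3, valid=False (id=2, id%3=2), emit tick 7, final value 0

Answer: 7 0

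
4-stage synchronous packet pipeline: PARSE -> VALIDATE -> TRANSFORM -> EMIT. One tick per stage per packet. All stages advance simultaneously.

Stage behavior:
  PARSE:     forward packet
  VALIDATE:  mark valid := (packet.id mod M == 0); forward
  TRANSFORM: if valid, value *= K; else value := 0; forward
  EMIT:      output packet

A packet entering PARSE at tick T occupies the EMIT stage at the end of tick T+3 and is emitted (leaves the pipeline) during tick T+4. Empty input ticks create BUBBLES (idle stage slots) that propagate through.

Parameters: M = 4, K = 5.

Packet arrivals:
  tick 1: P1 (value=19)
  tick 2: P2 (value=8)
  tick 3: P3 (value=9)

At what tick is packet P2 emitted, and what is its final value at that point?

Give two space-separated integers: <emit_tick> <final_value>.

Tick 1: [PARSE:P1(v=19,ok=F), VALIDATE:-, TRANSFORM:-, EMIT:-] out:-; in:P1
Tick 2: [PARSE:P2(v=8,ok=F), VALIDATE:P1(v=19,ok=F), TRANSFORM:-, EMIT:-] out:-; in:P2
Tick 3: [PARSE:P3(v=9,ok=F), VALIDATE:P2(v=8,ok=F), TRANSFORM:P1(v=0,ok=F), EMIT:-] out:-; in:P3
Tick 4: [PARSE:-, VALIDATE:P3(v=9,ok=F), TRANSFORM:P2(v=0,ok=F), EMIT:P1(v=0,ok=F)] out:-; in:-
Tick 5: [PARSE:-, VALIDATE:-, TRANSFORM:P3(v=0,ok=F), EMIT:P2(v=0,ok=F)] out:P1(v=0); in:-
Tick 6: [PARSE:-, VALIDATE:-, TRANSFORM:-, EMIT:P3(v=0,ok=F)] out:P2(v=0); in:-
Tick 7: [PARSE:-, VALIDATE:-, TRANSFORM:-, EMIT:-] out:P3(v=0); in:-
P2: arrives tick 2, valid=False (id=2, id%4=2), emit tick 6, final value 0

Answer: 6 0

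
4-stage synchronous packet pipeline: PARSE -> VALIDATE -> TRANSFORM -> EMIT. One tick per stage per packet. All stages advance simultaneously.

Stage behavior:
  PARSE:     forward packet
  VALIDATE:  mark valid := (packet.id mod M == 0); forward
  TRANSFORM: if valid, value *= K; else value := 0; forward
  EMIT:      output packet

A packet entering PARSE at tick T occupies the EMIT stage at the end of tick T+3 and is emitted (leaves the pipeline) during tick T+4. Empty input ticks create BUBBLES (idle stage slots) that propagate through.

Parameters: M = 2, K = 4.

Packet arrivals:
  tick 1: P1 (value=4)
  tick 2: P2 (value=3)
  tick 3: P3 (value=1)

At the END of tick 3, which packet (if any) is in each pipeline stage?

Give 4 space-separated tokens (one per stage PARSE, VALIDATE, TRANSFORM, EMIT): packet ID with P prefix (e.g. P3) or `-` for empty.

Tick 1: [PARSE:P1(v=4,ok=F), VALIDATE:-, TRANSFORM:-, EMIT:-] out:-; in:P1
Tick 2: [PARSE:P2(v=3,ok=F), VALIDATE:P1(v=4,ok=F), TRANSFORM:-, EMIT:-] out:-; in:P2
Tick 3: [PARSE:P3(v=1,ok=F), VALIDATE:P2(v=3,ok=T), TRANSFORM:P1(v=0,ok=F), EMIT:-] out:-; in:P3
At end of tick 3: ['P3', 'P2', 'P1', '-']

Answer: P3 P2 P1 -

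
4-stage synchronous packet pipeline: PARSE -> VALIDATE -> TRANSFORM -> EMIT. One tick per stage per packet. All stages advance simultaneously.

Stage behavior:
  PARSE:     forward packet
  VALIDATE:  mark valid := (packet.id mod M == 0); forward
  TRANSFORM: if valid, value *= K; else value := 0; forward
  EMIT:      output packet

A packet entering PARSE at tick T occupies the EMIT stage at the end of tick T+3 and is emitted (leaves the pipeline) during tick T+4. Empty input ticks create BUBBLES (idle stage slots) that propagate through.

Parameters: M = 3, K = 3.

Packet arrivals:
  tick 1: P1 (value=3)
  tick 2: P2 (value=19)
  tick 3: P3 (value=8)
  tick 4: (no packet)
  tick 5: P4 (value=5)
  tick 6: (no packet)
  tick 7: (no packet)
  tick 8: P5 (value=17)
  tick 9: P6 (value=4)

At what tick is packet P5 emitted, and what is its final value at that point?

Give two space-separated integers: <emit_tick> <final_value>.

Tick 1: [PARSE:P1(v=3,ok=F), VALIDATE:-, TRANSFORM:-, EMIT:-] out:-; in:P1
Tick 2: [PARSE:P2(v=19,ok=F), VALIDATE:P1(v=3,ok=F), TRANSFORM:-, EMIT:-] out:-; in:P2
Tick 3: [PARSE:P3(v=8,ok=F), VALIDATE:P2(v=19,ok=F), TRANSFORM:P1(v=0,ok=F), EMIT:-] out:-; in:P3
Tick 4: [PARSE:-, VALIDATE:P3(v=8,ok=T), TRANSFORM:P2(v=0,ok=F), EMIT:P1(v=0,ok=F)] out:-; in:-
Tick 5: [PARSE:P4(v=5,ok=F), VALIDATE:-, TRANSFORM:P3(v=24,ok=T), EMIT:P2(v=0,ok=F)] out:P1(v=0); in:P4
Tick 6: [PARSE:-, VALIDATE:P4(v=5,ok=F), TRANSFORM:-, EMIT:P3(v=24,ok=T)] out:P2(v=0); in:-
Tick 7: [PARSE:-, VALIDATE:-, TRANSFORM:P4(v=0,ok=F), EMIT:-] out:P3(v=24); in:-
Tick 8: [PARSE:P5(v=17,ok=F), VALIDATE:-, TRANSFORM:-, EMIT:P4(v=0,ok=F)] out:-; in:P5
Tick 9: [PARSE:P6(v=4,ok=F), VALIDATE:P5(v=17,ok=F), TRANSFORM:-, EMIT:-] out:P4(v=0); in:P6
Tick 10: [PARSE:-, VALIDATE:P6(v=4,ok=T), TRANSFORM:P5(v=0,ok=F), EMIT:-] out:-; in:-
Tick 11: [PARSE:-, VALIDATE:-, TRANSFORM:P6(v=12,ok=T), EMIT:P5(v=0,ok=F)] out:-; in:-
Tick 12: [PARSE:-, VALIDATE:-, TRANSFORM:-, EMIT:P6(v=12,ok=T)] out:P5(v=0); in:-
Tick 13: [PARSE:-, VALIDATE:-, TRANSFORM:-, EMIT:-] out:P6(v=12); in:-
P5: arrives tick 8, valid=False (id=5, id%3=2), emit tick 12, final value 0

Answer: 12 0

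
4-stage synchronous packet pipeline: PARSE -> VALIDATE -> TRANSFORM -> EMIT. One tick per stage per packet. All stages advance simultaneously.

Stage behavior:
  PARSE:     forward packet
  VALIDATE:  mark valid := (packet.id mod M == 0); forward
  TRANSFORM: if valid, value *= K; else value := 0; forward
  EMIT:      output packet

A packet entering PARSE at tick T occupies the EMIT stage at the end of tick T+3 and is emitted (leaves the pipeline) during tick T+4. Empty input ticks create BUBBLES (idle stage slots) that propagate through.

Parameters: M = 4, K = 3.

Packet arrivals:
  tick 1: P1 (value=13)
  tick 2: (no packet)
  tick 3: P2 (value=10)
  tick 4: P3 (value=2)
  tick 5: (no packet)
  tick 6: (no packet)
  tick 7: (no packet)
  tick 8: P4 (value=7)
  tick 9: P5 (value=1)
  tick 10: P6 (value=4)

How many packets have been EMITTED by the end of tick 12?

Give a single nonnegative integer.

Tick 1: [PARSE:P1(v=13,ok=F), VALIDATE:-, TRANSFORM:-, EMIT:-] out:-; in:P1
Tick 2: [PARSE:-, VALIDATE:P1(v=13,ok=F), TRANSFORM:-, EMIT:-] out:-; in:-
Tick 3: [PARSE:P2(v=10,ok=F), VALIDATE:-, TRANSFORM:P1(v=0,ok=F), EMIT:-] out:-; in:P2
Tick 4: [PARSE:P3(v=2,ok=F), VALIDATE:P2(v=10,ok=F), TRANSFORM:-, EMIT:P1(v=0,ok=F)] out:-; in:P3
Tick 5: [PARSE:-, VALIDATE:P3(v=2,ok=F), TRANSFORM:P2(v=0,ok=F), EMIT:-] out:P1(v=0); in:-
Tick 6: [PARSE:-, VALIDATE:-, TRANSFORM:P3(v=0,ok=F), EMIT:P2(v=0,ok=F)] out:-; in:-
Tick 7: [PARSE:-, VALIDATE:-, TRANSFORM:-, EMIT:P3(v=0,ok=F)] out:P2(v=0); in:-
Tick 8: [PARSE:P4(v=7,ok=F), VALIDATE:-, TRANSFORM:-, EMIT:-] out:P3(v=0); in:P4
Tick 9: [PARSE:P5(v=1,ok=F), VALIDATE:P4(v=7,ok=T), TRANSFORM:-, EMIT:-] out:-; in:P5
Tick 10: [PARSE:P6(v=4,ok=F), VALIDATE:P5(v=1,ok=F), TRANSFORM:P4(v=21,ok=T), EMIT:-] out:-; in:P6
Tick 11: [PARSE:-, VALIDATE:P6(v=4,ok=F), TRANSFORM:P5(v=0,ok=F), EMIT:P4(v=21,ok=T)] out:-; in:-
Tick 12: [PARSE:-, VALIDATE:-, TRANSFORM:P6(v=0,ok=F), EMIT:P5(v=0,ok=F)] out:P4(v=21); in:-
Emitted by tick 12: ['P1', 'P2', 'P3', 'P4']

Answer: 4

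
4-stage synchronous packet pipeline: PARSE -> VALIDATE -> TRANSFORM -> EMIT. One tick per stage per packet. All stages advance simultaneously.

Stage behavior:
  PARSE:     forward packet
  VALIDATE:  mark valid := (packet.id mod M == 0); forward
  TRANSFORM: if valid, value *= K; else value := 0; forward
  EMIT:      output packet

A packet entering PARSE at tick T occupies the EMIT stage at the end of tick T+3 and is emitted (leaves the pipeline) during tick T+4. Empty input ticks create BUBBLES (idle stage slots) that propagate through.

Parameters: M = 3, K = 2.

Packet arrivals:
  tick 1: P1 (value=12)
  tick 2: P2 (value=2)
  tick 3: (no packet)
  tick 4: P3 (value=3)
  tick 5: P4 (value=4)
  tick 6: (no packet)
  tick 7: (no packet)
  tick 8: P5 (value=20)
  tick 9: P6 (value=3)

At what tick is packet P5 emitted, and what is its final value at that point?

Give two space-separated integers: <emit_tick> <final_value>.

Answer: 12 0

Derivation:
Tick 1: [PARSE:P1(v=12,ok=F), VALIDATE:-, TRANSFORM:-, EMIT:-] out:-; in:P1
Tick 2: [PARSE:P2(v=2,ok=F), VALIDATE:P1(v=12,ok=F), TRANSFORM:-, EMIT:-] out:-; in:P2
Tick 3: [PARSE:-, VALIDATE:P2(v=2,ok=F), TRANSFORM:P1(v=0,ok=F), EMIT:-] out:-; in:-
Tick 4: [PARSE:P3(v=3,ok=F), VALIDATE:-, TRANSFORM:P2(v=0,ok=F), EMIT:P1(v=0,ok=F)] out:-; in:P3
Tick 5: [PARSE:P4(v=4,ok=F), VALIDATE:P3(v=3,ok=T), TRANSFORM:-, EMIT:P2(v=0,ok=F)] out:P1(v=0); in:P4
Tick 6: [PARSE:-, VALIDATE:P4(v=4,ok=F), TRANSFORM:P3(v=6,ok=T), EMIT:-] out:P2(v=0); in:-
Tick 7: [PARSE:-, VALIDATE:-, TRANSFORM:P4(v=0,ok=F), EMIT:P3(v=6,ok=T)] out:-; in:-
Tick 8: [PARSE:P5(v=20,ok=F), VALIDATE:-, TRANSFORM:-, EMIT:P4(v=0,ok=F)] out:P3(v=6); in:P5
Tick 9: [PARSE:P6(v=3,ok=F), VALIDATE:P5(v=20,ok=F), TRANSFORM:-, EMIT:-] out:P4(v=0); in:P6
Tick 10: [PARSE:-, VALIDATE:P6(v=3,ok=T), TRANSFORM:P5(v=0,ok=F), EMIT:-] out:-; in:-
Tick 11: [PARSE:-, VALIDATE:-, TRANSFORM:P6(v=6,ok=T), EMIT:P5(v=0,ok=F)] out:-; in:-
Tick 12: [PARSE:-, VALIDATE:-, TRANSFORM:-, EMIT:P6(v=6,ok=T)] out:P5(v=0); in:-
Tick 13: [PARSE:-, VALIDATE:-, TRANSFORM:-, EMIT:-] out:P6(v=6); in:-
P5: arrives tick 8, valid=False (id=5, id%3=2), emit tick 12, final value 0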